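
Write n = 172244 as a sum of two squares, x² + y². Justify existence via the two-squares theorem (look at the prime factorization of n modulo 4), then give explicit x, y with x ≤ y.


Step 1: Factor n = 172244 = 2^2 · 17^2 · 149.
Step 2: Check the mod-4 condition on each prime factor: 2 = 2 (special); 17 ≡ 1 (mod 4), exponent 2; 149 ≡ 1 (mod 4), exponent 1.
All primes ≡ 3 (mod 4) appear to even exponent (or don't appear), so by the two-squares theorem n IS expressible as a sum of two squares.
Step 3: Build a representation. Group n = k² · m with k = 2 and m = 17 · 17 · 149 = 43061 (a product of primes ≡ 1 (mod 4)); a representation of m scales to one of n via (k·x)² + (k·y)² = k²(x² + y²). Each prime p ≡ 1 (mod 4) is itself a sum of two squares; find a² by testing p − a² for a perfect square:
  17: 17 − 1² = 16 = 4² ⇒ 17 = 1² + 4².
  149: 149 − 1² = 148, 149 − 2² = 145, 149 − 3² = 140, 149 − 4² = 133, 149 − 5² = 124, 149 − 6² = 113, 149 − 7² = 100 = 10² ⇒ 149 = 7² + 10².
  Combine using the Brahmagupta–Fibonacci identity (a² + b²)(c² + d²) = (ac − bd)² + (ad + bc)² = (ac + bd)² + (ad − bc)²:
  17 · 17 = 289: from (1² + 4²)(1² + 4²), take (1·1 − 4·4, 1·4 + 4·1) = (1 − 16, 4 + 4) = (-15, 8); dropping signs (only squares matter) gives (15, 8); check 15² + 8² = 225 + 64 = 289 ✓.
  289 · 149 = 43061: from (15² + 8²)(7² + 10²), take (15·7 − 8·10, 15·10 + 8·7) = (105 − 80, 150 + 56) = (25, 206); check 25² + 206² = 625 + 42436 = 43061 ✓.
  Scale by k = 2: (2·25, 2·206) = (50, 412).
Step 4: Order so x ≤ y and verify: 50² + 412² = 2500 + 169744 = 172244 = n. ✓

n = 172244 = 50² + 412² (one valid representation with x ≤ y).


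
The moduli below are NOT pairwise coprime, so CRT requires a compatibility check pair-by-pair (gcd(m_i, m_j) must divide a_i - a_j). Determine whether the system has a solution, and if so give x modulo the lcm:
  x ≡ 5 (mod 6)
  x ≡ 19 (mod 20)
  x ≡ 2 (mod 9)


Moduli 6, 20, 9 are not pairwise coprime, so CRT works modulo lcm(m_i) when all pairwise compatibility conditions hold.
Pairwise compatibility: gcd(m_i, m_j) must divide a_i - a_j for every pair.
Merge one congruence at a time:
  Start: x ≡ 5 (mod 6).
  Combine with x ≡ 19 (mod 20): gcd(6, 20) = 2; 19 - 5 = 14, which IS divisible by 2, so compatible.
    Write x = 5 + 6·t and substitute into x ≡ 19 (mod 20): 6·t ≡ 19 − 5 = 14 (mod 20).
    Divide the congruence (and modulus) by g = 2: 3·t ≡ 7 (mod 10).
    The inverse of 3 mod 10 is 7 (since 3·7 = 21 = 2·10 + 1), so t ≡ 7·7 = 49 ≡ 9 (mod 10).
    Then x = 5 + 6·9 = 59, valid modulo lcm(6, 20) = 60: x ≡ 59 (mod 60).
  Combine with x ≡ 2 (mod 9): gcd(60, 9) = 3; 2 - 59 = -57, which IS divisible by 3, so compatible.
    Write x = 59 + 60·t and substitute into x ≡ 2 (mod 9): 60·t ≡ 2 − 59 = -57 (mod 9).
    Divide the congruence (and modulus) by g = 3: 20·t ≡ -19 (mod 3).
    Reduce coefficients mod 3: 2·t ≡ 2 (mod 3).
    The inverse of 2 mod 3 is 2 (since 2·2 = 4 = 1·3 + 1), so t ≡ 2·2 = 4 ≡ 1 (mod 3).
    Then x = 59 + 60·1 = 119, valid modulo lcm(60, 9) = 180: x ≡ 119 (mod 180).
Verify: 119 mod 6 = 5, 119 mod 20 = 19, 119 mod 9 = 2.

x ≡ 119 (mod 180).


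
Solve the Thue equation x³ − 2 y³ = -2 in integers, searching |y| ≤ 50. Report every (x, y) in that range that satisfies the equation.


The equation is x³ - 2y³ = -2. For fixed y, x³ = 2·y³ − 2, so a solution requires the RHS to be a perfect cube.
Strategy: iterate y from -50 to 50, compute RHS = 2·y³ − 2, and check whether it is a (positive or negative) perfect cube.
Check small values of y:
  y = 0: RHS = -2 is not a perfect cube.
  y = 1: RHS = 0 = (0)³ ⇒ x = 0 works.
  y = -1: RHS = -4 is not a perfect cube.
  y = 2: RHS = 14 is not a perfect cube.
  y = -2: RHS = -18 is not a perfect cube.
  y = 3: RHS = 52 is not a perfect cube.
  y = -3: RHS = -56 is not a perfect cube.
Continuing the search up to |y| = 50 finds no further solutions beyond those listed.
Collected solutions: (0, 1).

Solutions (with |y| ≤ 50): (0, 1).


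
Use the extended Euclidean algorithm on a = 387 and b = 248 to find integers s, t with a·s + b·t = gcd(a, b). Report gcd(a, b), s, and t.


Euclidean algorithm on (387, 248) — divide until remainder is 0:
  387 = 1 · 248 + 139
  248 = 1 · 139 + 109
  139 = 1 · 109 + 30
  109 = 3 · 30 + 19
  30 = 1 · 19 + 11
  19 = 1 · 11 + 8
  11 = 1 · 8 + 3
  8 = 2 · 3 + 2
  3 = 1 · 2 + 1
  2 = 2 · 1 + 0
gcd(387, 248) = 1.
Track Bezout coefficients alongside the remainders: start with r₀ = 387 = a·1 + b·0 (s = 1, t = 0) and r₁ = 248 = a·0 + b·1 (s = 0, t = 1); each new remainder r_{k+1} = r_{k-1} − q_k·r_k inherits s_{k+1} = s_{k-1} − q_k·s_k, t_{k+1} = t_{k-1} − q_k·t_k, so r_k = a·s_k + b·t_k at every step:
  q = 1: r = 139, s = 1 − 1·0 = 1, t = 0 − 1·1 = -1  (check: 387·1 + 248·(-1) = 139)
  q = 1: r = 109, s = 0 − 1·1 = -1, t = 1 − 1·(-1) = 2  (check: 387·(-1) + 248·2 = 109)
  q = 1: r = 30, s = 1 − 1·(-1) = 2, t = -1 − 1·2 = -3  (check: 387·2 + 248·(-3) = 30)
  q = 3: r = 19, s = -1 − 3·2 = -7, t = 2 − 3·(-3) = 11  (check: 387·(-7) + 248·11 = 19)
  q = 1: r = 11, s = 2 − 1·(-7) = 9, t = -3 − 1·11 = -14  (check: 387·9 + 248·(-14) = 11)
  q = 1: r = 8, s = -7 − 1·9 = -16, t = 11 − 1·(-14) = 25  (check: 387·(-16) + 248·25 = 8)
  q = 1: r = 3, s = 9 − 1·(-16) = 25, t = -14 − 1·25 = -39  (check: 387·25 + 248·(-39) = 3)
  q = 2: r = 2, s = -16 − 2·25 = -66, t = 25 − 2·(-39) = 103  (check: 387·(-66) + 248·103 = 2)
  q = 1: r = 1, s = 25 − 1·(-66) = 91, t = -39 − 1·103 = -142  (check: 387·91 + 248·(-142) = 1)
The row with r = 1 (the gcd) gives the Bezout coefficients s = 91, t = -142.
Result: 387 · (91) + 248 · (-142) = 1.

gcd(387, 248) = 1; s = 91, t = -142 (check: 387·91 + 248·(-142) = 1).


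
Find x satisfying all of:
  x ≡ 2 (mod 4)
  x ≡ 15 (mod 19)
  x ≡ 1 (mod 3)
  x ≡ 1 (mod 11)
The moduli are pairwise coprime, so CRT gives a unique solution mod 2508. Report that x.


Product of moduli M = 4 · 19 · 3 · 11 = 2508.
Merge one congruence at a time:
  Start: x ≡ 2 (mod 4).
  Combine with x ≡ 15 (mod 19); new modulus lcm = 76.
    Write x = 2 + 4·t and substitute into x ≡ 15 (mod 19): 4·t ≡ 15 − 2 = 13 (mod 19).
    The inverse of 4 mod 19 is 5 (since 4·5 = 20 = 1·19 + 1), so t ≡ 5·13 = 65 ≡ 8 (mod 19).
    Then x = 2 + 4·8 = 34, valid modulo lcm(4, 19) = 76: x ≡ 34 (mod 76).
  Combine with x ≡ 1 (mod 3); new modulus lcm = 228.
    Write x = 34 + 76·t and substitute into x ≡ 1 (mod 3): 76·t ≡ 1 − 34 = -33 (mod 3).
    Reduce coefficients mod 3: 1·t ≡ 0 (mod 3).
    So t ≡ 0 (mod 3).
    Then x = 34 + 76·0 = 34, valid modulo lcm(76, 3) = 228: x ≡ 34 (mod 228).
  Combine with x ≡ 1 (mod 11); new modulus lcm = 2508.
    Write x = 34 + 228·t and substitute into x ≡ 1 (mod 11): 228·t ≡ 1 − 34 = -33 (mod 11).
    Reduce coefficients mod 11: 8·t ≡ 0 (mod 11).
    The inverse of 8 mod 11 is 7 (since 8·7 = 56 = 5·11 + 1), so t ≡ 7·0 = 0 ≡ 0 (mod 11).
    Then x = 34 + 228·0 = 34, valid modulo lcm(228, 11) = 2508: x ≡ 34 (mod 2508).
Verify against each original: 34 mod 4 = 2, 34 mod 19 = 15, 34 mod 3 = 1, 34 mod 11 = 1.

x ≡ 34 (mod 2508).


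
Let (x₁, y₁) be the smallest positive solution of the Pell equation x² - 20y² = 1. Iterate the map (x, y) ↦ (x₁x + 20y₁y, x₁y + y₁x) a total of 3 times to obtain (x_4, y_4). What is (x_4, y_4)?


Step 1: Find the fundamental solution (x₁, y₁) of x² - 20y² = 1.
  Expand √20 as a continued fraction. a₀ = ⌊√20⌋ = 4; iterate m_{k+1} = d_k·a_k − m_k, d_{k+1} = (20 − m_{k+1}²)/d_k, a_{k+1} = ⌊(a₀ + m_{k+1})/d_{k+1}⌋ (starting m₀ = 0, d₀ = 1), with convergents p_k = a_k·p_{k-1} + p_{k-2}, q_k = a_k·q_{k-1} + q_{k-2} (p₋₁ = 1, q₋₁ = 0):
  k = 0: a₀ = 4; p₀/q₀ = 4/1; p₀² − 20·q₀² = 16 − 20 = -4.
  k = 1: m = 4, d = 4, a = ⌊(4 + 4)/4⌋ = 2; p/q = (2·4 + 1)/(2·1 + 0) = 9/2; p² − 20·q² = 81 − 80 = 1.
  The first convergent with p² − 20·q² = 1 gives the fundamental solution (x₁, y₁) = (9, 2).
Step 2: Apply the recurrence (x_{n+1}, y_{n+1}) = (x₁x_n + 20y₁y_n, x₁y_n + y₁x_n) repeatedly.
  From (x_1, y_1) = (9, 2): x_2 = 9·9 + 20·2·2 = 161; y_2 = 9·2 + 2·9 = 36.
  From (x_2, y_2) = (161, 36): x_3 = 9·161 + 20·2·36 = 2889; y_3 = 9·36 + 2·161 = 646.
  From (x_3, y_3) = (2889, 646): x_4 = 9·2889 + 20·2·646 = 51841; y_4 = 9·646 + 2·2889 = 11592.
Step 3: Verify x_4² - 20·y_4² = 2687489281 - 2687489280 = 1 (should be 1). ✓

(x_1, y_1) = (9, 2); (x_4, y_4) = (51841, 11592).


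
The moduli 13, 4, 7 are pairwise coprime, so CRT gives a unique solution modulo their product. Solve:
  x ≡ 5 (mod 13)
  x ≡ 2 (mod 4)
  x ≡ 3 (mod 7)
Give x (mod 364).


Moduli 13, 4, 7 are pairwise coprime; by CRT there is a unique solution modulo M = 13 · 4 · 7 = 364.
Solve pairwise, accumulating the modulus:
  Start with x ≡ 5 (mod 13).
  Combine with x ≡ 2 (mod 4): since gcd(13, 4) = 1, we get a unique residue mod 52.
    Write x = 5 + 13·t and substitute into x ≡ 2 (mod 4): 13·t ≡ 2 − 5 = -3 (mod 4).
    Reduce coefficients mod 4: 1·t ≡ 1 (mod 4).
    So t ≡ 1 (mod 4).
    Then x = 5 + 13·1 = 18, valid modulo lcm(13, 4) = 52: x ≡ 18 (mod 52).
  Combine with x ≡ 3 (mod 7): since gcd(52, 7) = 1, we get a unique residue mod 364.
    Write x = 18 + 52·t and substitute into x ≡ 3 (mod 7): 52·t ≡ 3 − 18 = -15 (mod 7).
    Reduce coefficients mod 7: 3·t ≡ 6 (mod 7).
    The inverse of 3 mod 7 is 5 (since 3·5 = 15 = 2·7 + 1), so t ≡ 5·6 = 30 ≡ 2 (mod 7).
    Then x = 18 + 52·2 = 122, valid modulo lcm(52, 7) = 364: x ≡ 122 (mod 364).
Verify: 122 mod 13 = 5 ✓, 122 mod 4 = 2 ✓, 122 mod 7 = 3 ✓.

x ≡ 122 (mod 364).


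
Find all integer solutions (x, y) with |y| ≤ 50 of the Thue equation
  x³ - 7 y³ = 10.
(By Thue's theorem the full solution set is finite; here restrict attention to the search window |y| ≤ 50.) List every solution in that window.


The equation is x³ - 7y³ = 10. For fixed y, x³ = 7·y³ + 10, so a solution requires the RHS to be a perfect cube.
Strategy: iterate y from -50 to 50, compute RHS = 7·y³ + 10, and check whether it is a (positive or negative) perfect cube.
Check small values of y:
  y = 0: RHS = 10 is not a perfect cube.
  y = 1: RHS = 17 is not a perfect cube.
  y = -1: RHS = 3 is not a perfect cube.
  y = 2: RHS = 66 is not a perfect cube.
  y = -2: RHS = -46 is not a perfect cube.
  y = 3: RHS = 199 is not a perfect cube.
  y = -3: RHS = -179 is not a perfect cube.
Continuing the search up to |y| = 50 finds no solutions either.
No (x, y) in the scanned range satisfies the equation.

No integer solutions with |y| ≤ 50.


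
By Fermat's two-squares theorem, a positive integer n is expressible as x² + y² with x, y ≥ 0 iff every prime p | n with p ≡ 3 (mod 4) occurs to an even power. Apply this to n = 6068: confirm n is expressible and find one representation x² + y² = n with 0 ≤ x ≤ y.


Step 1: Factor n = 6068 = 2^2 · 37 · 41.
Step 2: Check the mod-4 condition on each prime factor: 2 = 2 (special); 37 ≡ 1 (mod 4), exponent 1; 41 ≡ 1 (mod 4), exponent 1.
All primes ≡ 3 (mod 4) appear to even exponent (or don't appear), so by the two-squares theorem n IS expressible as a sum of two squares.
Step 3: Build a representation. Group n = k² · m with k = 2 and m = 37 · 41 = 1517 (a product of primes ≡ 1 (mod 4)); a representation of m scales to one of n via (k·x)² + (k·y)² = k²(x² + y²). Each prime p ≡ 1 (mod 4) is itself a sum of two squares; find a² by testing p − a² for a perfect square:
  37: 37 − 1² = 36 = 6² ⇒ 37 = 1² + 6².
  41: 41 − 1² = 40, 41 − 2² = 37, 41 − 3² = 32, 41 − 4² = 25 = 5² ⇒ 41 = 4² + 5².
  Combine using the Brahmagupta–Fibonacci identity (a² + b²)(c² + d²) = (ac − bd)² + (ad + bc)² = (ac + bd)² + (ad − bc)²:
  37 · 41 = 1517: from (1² + 6²)(4² + 5²), take (1·4 − 6·5, 1·5 + 6·4) = (4 − 30, 5 + 24) = (-26, 29); dropping signs (only squares matter) gives (26, 29); check 26² + 29² = 676 + 841 = 1517 ✓.
  Scale by k = 2: (2·26, 2·29) = (52, 58).
Step 4: Order so x ≤ y and verify: 52² + 58² = 2704 + 3364 = 6068 = n. ✓

n = 6068 = 52² + 58² (one valid representation with x ≤ y).


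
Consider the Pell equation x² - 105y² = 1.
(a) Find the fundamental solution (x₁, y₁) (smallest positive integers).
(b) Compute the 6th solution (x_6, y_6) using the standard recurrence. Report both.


Step 1: Find the fundamental solution (x₁, y₁) of x² - 105y² = 1.
  Expand √105 as a continued fraction. a₀ = ⌊√105⌋ = 10; iterate m_{k+1} = d_k·a_k − m_k, d_{k+1} = (105 − m_{k+1}²)/d_k, a_{k+1} = ⌊(a₀ + m_{k+1})/d_{k+1}⌋ (starting m₀ = 0, d₀ = 1), with convergents p_k = a_k·p_{k-1} + p_{k-2}, q_k = a_k·q_{k-1} + q_{k-2} (p₋₁ = 1, q₋₁ = 0):
  k = 0: a₀ = 10; p₀/q₀ = 10/1; p₀² − 105·q₀² = 100 − 105 = -5.
  k = 1: m = 10, d = 5, a = ⌊(10 + 10)/5⌋ = 4; p/q = (4·10 + 1)/(4·1 + 0) = 41/4; p² − 105·q² = 1681 − 1680 = 1.
  The first convergent with p² − 105·q² = 1 gives the fundamental solution (x₁, y₁) = (41, 4).
Step 2: Apply the recurrence (x_{n+1}, y_{n+1}) = (x₁x_n + 105y₁y_n, x₁y_n + y₁x_n) repeatedly.
  From (x_1, y_1) = (41, 4): x_2 = 41·41 + 105·4·4 = 3361; y_2 = 41·4 + 4·41 = 328.
  From (x_2, y_2) = (3361, 328): x_3 = 41·3361 + 105·4·328 = 275561; y_3 = 41·328 + 4·3361 = 26892.
  From (x_3, y_3) = (275561, 26892): x_4 = 41·275561 + 105·4·26892 = 22592641; y_4 = 41·26892 + 4·275561 = 2204816.
  From (x_4, y_4) = (22592641, 2204816): x_5 = 41·22592641 + 105·4·2204816 = 1852321001; y_5 = 41·2204816 + 4·22592641 = 180768020.
  From (x_5, y_5) = (1852321001, 180768020): x_6 = 41·1852321001 + 105·4·180768020 = 151867729441; y_6 = 41·180768020 + 4·1852321001 = 14820772824.
Step 3: Verify x_6² - 105·y_6² = 23063807245564778172481 - 23063807245564778172480 = 1 (should be 1). ✓

(x_1, y_1) = (41, 4); (x_6, y_6) = (151867729441, 14820772824).


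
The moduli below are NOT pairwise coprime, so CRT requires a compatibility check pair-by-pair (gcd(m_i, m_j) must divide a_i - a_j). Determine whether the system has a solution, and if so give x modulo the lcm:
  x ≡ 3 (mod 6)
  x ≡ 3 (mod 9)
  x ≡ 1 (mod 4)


Moduli 6, 9, 4 are not pairwise coprime, so CRT works modulo lcm(m_i) when all pairwise compatibility conditions hold.
Pairwise compatibility: gcd(m_i, m_j) must divide a_i - a_j for every pair.
Merge one congruence at a time:
  Start: x ≡ 3 (mod 6).
  Combine with x ≡ 3 (mod 9): gcd(6, 9) = 3; 3 - 3 = 0, which IS divisible by 3, so compatible.
    Write x = 3 + 6·t and substitute into x ≡ 3 (mod 9): 6·t ≡ 3 − 3 = 0 (mod 9).
    Divide the congruence (and modulus) by g = 3: 2·t ≡ 0 (mod 3).
    The inverse of 2 mod 3 is 2 (since 2·2 = 4 = 1·3 + 1), so t ≡ 2·0 = 0 ≡ 0 (mod 3).
    Then x = 3 + 6·0 = 3, valid modulo lcm(6, 9) = 18: x ≡ 3 (mod 18).
  Combine with x ≡ 1 (mod 4): gcd(18, 4) = 2; 1 - 3 = -2, which IS divisible by 2, so compatible.
    Write x = 3 + 18·t and substitute into x ≡ 1 (mod 4): 18·t ≡ 1 − 3 = -2 (mod 4).
    Divide the congruence (and modulus) by g = 2: 9·t ≡ -1 (mod 2).
    Reduce coefficients mod 2: 1·t ≡ 1 (mod 2).
    So t ≡ 1 (mod 2).
    Then x = 3 + 18·1 = 21, valid modulo lcm(18, 4) = 36: x ≡ 21 (mod 36).
Verify: 21 mod 6 = 3, 21 mod 9 = 3, 21 mod 4 = 1.

x ≡ 21 (mod 36).


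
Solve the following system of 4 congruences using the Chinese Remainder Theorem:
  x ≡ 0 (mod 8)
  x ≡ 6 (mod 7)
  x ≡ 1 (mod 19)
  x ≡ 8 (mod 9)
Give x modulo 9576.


Product of moduli M = 8 · 7 · 19 · 9 = 9576.
Merge one congruence at a time:
  Start: x ≡ 0 (mod 8).
  Combine with x ≡ 6 (mod 7); new modulus lcm = 56.
    Write x = 0 + 8·t and substitute into x ≡ 6 (mod 7): 8·t ≡ 6 − 0 = 6 (mod 7).
    Reduce coefficients mod 7: 1·t ≡ 6 (mod 7).
    So t ≡ 6 (mod 7).
    Then x = 0 + 8·6 = 48, valid modulo lcm(8, 7) = 56: x ≡ 48 (mod 56).
  Combine with x ≡ 1 (mod 19); new modulus lcm = 1064.
    Write x = 48 + 56·t and substitute into x ≡ 1 (mod 19): 56·t ≡ 1 − 48 = -47 (mod 19).
    Reduce coefficients mod 19: 18·t ≡ 10 (mod 19).
    The inverse of 18 mod 19 is 18 (since 18·18 = 324 = 17·19 + 1), so t ≡ 18·10 = 180 ≡ 9 (mod 19).
    Then x = 48 + 56·9 = 552, valid modulo lcm(56, 19) = 1064: x ≡ 552 (mod 1064).
  Combine with x ≡ 8 (mod 9); new modulus lcm = 9576.
    Write x = 552 + 1064·t and substitute into x ≡ 8 (mod 9): 1064·t ≡ 8 − 552 = -544 (mod 9).
    Reduce coefficients mod 9: 2·t ≡ 5 (mod 9).
    The inverse of 2 mod 9 is 5 (since 2·5 = 10 = 1·9 + 1), so t ≡ 5·5 = 25 ≡ 7 (mod 9).
    Then x = 552 + 1064·7 = 8000, valid modulo lcm(1064, 9) = 9576: x ≡ 8000 (mod 9576).
Verify against each original: 8000 mod 8 = 0, 8000 mod 7 = 6, 8000 mod 19 = 1, 8000 mod 9 = 8.

x ≡ 8000 (mod 9576).


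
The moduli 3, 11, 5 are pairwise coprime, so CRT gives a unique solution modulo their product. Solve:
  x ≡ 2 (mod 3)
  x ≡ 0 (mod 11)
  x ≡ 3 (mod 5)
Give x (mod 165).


Moduli 3, 11, 5 are pairwise coprime; by CRT there is a unique solution modulo M = 3 · 11 · 5 = 165.
Solve pairwise, accumulating the modulus:
  Start with x ≡ 2 (mod 3).
  Combine with x ≡ 0 (mod 11): since gcd(3, 11) = 1, we get a unique residue mod 33.
    Write x = 2 + 3·t and substitute into x ≡ 0 (mod 11): 3·t ≡ 0 − 2 = -2 (mod 11).
    Reduce coefficients mod 11: 3·t ≡ 9 (mod 11).
    The inverse of 3 mod 11 is 4 (since 3·4 = 12 = 1·11 + 1), so t ≡ 4·9 = 36 ≡ 3 (mod 11).
    Then x = 2 + 3·3 = 11, valid modulo lcm(3, 11) = 33: x ≡ 11 (mod 33).
  Combine with x ≡ 3 (mod 5): since gcd(33, 5) = 1, we get a unique residue mod 165.
    Write x = 11 + 33·t and substitute into x ≡ 3 (mod 5): 33·t ≡ 3 − 11 = -8 (mod 5).
    Reduce coefficients mod 5: 3·t ≡ 2 (mod 5).
    The inverse of 3 mod 5 is 2 (since 3·2 = 6 = 1·5 + 1), so t ≡ 2·2 = 4 ≡ 4 (mod 5).
    Then x = 11 + 33·4 = 143, valid modulo lcm(33, 5) = 165: x ≡ 143 (mod 165).
Verify: 143 mod 3 = 2 ✓, 143 mod 11 = 0 ✓, 143 mod 5 = 3 ✓.

x ≡ 143 (mod 165).


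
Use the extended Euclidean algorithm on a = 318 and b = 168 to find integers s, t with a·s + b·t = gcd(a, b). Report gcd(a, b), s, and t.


Euclidean algorithm on (318, 168) — divide until remainder is 0:
  318 = 1 · 168 + 150
  168 = 1 · 150 + 18
  150 = 8 · 18 + 6
  18 = 3 · 6 + 0
gcd(318, 168) = 6.
Track Bezout coefficients alongside the remainders: start with r₀ = 318 = a·1 + b·0 (s = 1, t = 0) and r₁ = 168 = a·0 + b·1 (s = 0, t = 1); each new remainder r_{k+1} = r_{k-1} − q_k·r_k inherits s_{k+1} = s_{k-1} − q_k·s_k, t_{k+1} = t_{k-1} − q_k·t_k, so r_k = a·s_k + b·t_k at every step:
  q = 1: r = 150, s = 1 − 1·0 = 1, t = 0 − 1·1 = -1  (check: 318·1 + 168·(-1) = 150)
  q = 1: r = 18, s = 0 − 1·1 = -1, t = 1 − 1·(-1) = 2  (check: 318·(-1) + 168·2 = 18)
  q = 8: r = 6, s = 1 − 8·(-1) = 9, t = -1 − 8·2 = -17  (check: 318·9 + 168·(-17) = 6)
The row with r = 6 (the gcd) gives the Bezout coefficients s = 9, t = -17.
Result: 318 · (9) + 168 · (-17) = 6.

gcd(318, 168) = 6; s = 9, t = -17 (check: 318·9 + 168·(-17) = 6).


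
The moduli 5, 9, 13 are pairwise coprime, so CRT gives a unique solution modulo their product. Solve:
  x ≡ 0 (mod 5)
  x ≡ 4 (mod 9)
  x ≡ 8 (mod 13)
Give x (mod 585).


Moduli 5, 9, 13 are pairwise coprime; by CRT there is a unique solution modulo M = 5 · 9 · 13 = 585.
Solve pairwise, accumulating the modulus:
  Start with x ≡ 0 (mod 5).
  Combine with x ≡ 4 (mod 9): since gcd(5, 9) = 1, we get a unique residue mod 45.
    Write x = 0 + 5·t and substitute into x ≡ 4 (mod 9): 5·t ≡ 4 − 0 = 4 (mod 9).
    The inverse of 5 mod 9 is 2 (since 5·2 = 10 = 1·9 + 1), so t ≡ 2·4 = 8 ≡ 8 (mod 9).
    Then x = 0 + 5·8 = 40, valid modulo lcm(5, 9) = 45: x ≡ 40 (mod 45).
  Combine with x ≡ 8 (mod 13): since gcd(45, 13) = 1, we get a unique residue mod 585.
    Write x = 40 + 45·t and substitute into x ≡ 8 (mod 13): 45·t ≡ 8 − 40 = -32 (mod 13).
    Reduce coefficients mod 13: 6·t ≡ 7 (mod 13).
    The inverse of 6 mod 13 is 11 (since 6·11 = 66 = 5·13 + 1), so t ≡ 11·7 = 77 ≡ 12 (mod 13).
    Then x = 40 + 45·12 = 580, valid modulo lcm(45, 13) = 585: x ≡ 580 (mod 585).
Verify: 580 mod 5 = 0 ✓, 580 mod 9 = 4 ✓, 580 mod 13 = 8 ✓.

x ≡ 580 (mod 585).


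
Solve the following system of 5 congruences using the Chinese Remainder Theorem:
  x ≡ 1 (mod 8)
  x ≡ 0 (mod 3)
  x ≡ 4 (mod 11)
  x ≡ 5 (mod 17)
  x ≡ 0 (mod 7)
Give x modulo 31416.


Product of moduli M = 8 · 3 · 11 · 17 · 7 = 31416.
Merge one congruence at a time:
  Start: x ≡ 1 (mod 8).
  Combine with x ≡ 0 (mod 3); new modulus lcm = 24.
    Write x = 1 + 8·t and substitute into x ≡ 0 (mod 3): 8·t ≡ 0 − 1 = -1 (mod 3).
    Reduce coefficients mod 3: 2·t ≡ 2 (mod 3).
    The inverse of 2 mod 3 is 2 (since 2·2 = 4 = 1·3 + 1), so t ≡ 2·2 = 4 ≡ 1 (mod 3).
    Then x = 1 + 8·1 = 9, valid modulo lcm(8, 3) = 24: x ≡ 9 (mod 24).
  Combine with x ≡ 4 (mod 11); new modulus lcm = 264.
    Write x = 9 + 24·t and substitute into x ≡ 4 (mod 11): 24·t ≡ 4 − 9 = -5 (mod 11).
    Reduce coefficients mod 11: 2·t ≡ 6 (mod 11).
    The inverse of 2 mod 11 is 6 (since 2·6 = 12 = 1·11 + 1), so t ≡ 6·6 = 36 ≡ 3 (mod 11).
    Then x = 9 + 24·3 = 81, valid modulo lcm(24, 11) = 264: x ≡ 81 (mod 264).
  Combine with x ≡ 5 (mod 17); new modulus lcm = 4488.
    Write x = 81 + 264·t and substitute into x ≡ 5 (mod 17): 264·t ≡ 5 − 81 = -76 (mod 17).
    Reduce coefficients mod 17: 9·t ≡ 9 (mod 17).
    The inverse of 9 mod 17 is 2 (since 9·2 = 18 = 1·17 + 1), so t ≡ 2·9 = 18 ≡ 1 (mod 17).
    Then x = 81 + 264·1 = 345, valid modulo lcm(264, 17) = 4488: x ≡ 345 (mod 4488).
  Combine with x ≡ 0 (mod 7); new modulus lcm = 31416.
    Write x = 345 + 4488·t and substitute into x ≡ 0 (mod 7): 4488·t ≡ 0 − 345 = -345 (mod 7).
    Reduce coefficients mod 7: 1·t ≡ 5 (mod 7).
    So t ≡ 5 (mod 7).
    Then x = 345 + 4488·5 = 22785, valid modulo lcm(4488, 7) = 31416: x ≡ 22785 (mod 31416).
Verify against each original: 22785 mod 8 = 1, 22785 mod 3 = 0, 22785 mod 11 = 4, 22785 mod 17 = 5, 22785 mod 7 = 0.

x ≡ 22785 (mod 31416).


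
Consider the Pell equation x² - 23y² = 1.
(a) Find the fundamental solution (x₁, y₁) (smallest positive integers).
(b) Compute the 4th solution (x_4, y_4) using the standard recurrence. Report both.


Step 1: Find the fundamental solution (x₁, y₁) of x² - 23y² = 1.
  Expand √23 as a continued fraction. a₀ = ⌊√23⌋ = 4; iterate m_{k+1} = d_k·a_k − m_k, d_{k+1} = (23 − m_{k+1}²)/d_k, a_{k+1} = ⌊(a₀ + m_{k+1})/d_{k+1}⌋ (starting m₀ = 0, d₀ = 1), with convergents p_k = a_k·p_{k-1} + p_{k-2}, q_k = a_k·q_{k-1} + q_{k-2} (p₋₁ = 1, q₋₁ = 0):
  k = 0: a₀ = 4; p₀/q₀ = 4/1; p₀² − 23·q₀² = 16 − 23 = -7.
  k = 1: m = 4, d = 7, a = ⌊(4 + 4)/7⌋ = 1; p/q = (1·4 + 1)/(1·1 + 0) = 5/1; p² − 23·q² = 25 − 23 = 2.
  k = 2: m = 3, d = 2, a = ⌊(4 + 3)/2⌋ = 3; p/q = (3·5 + 4)/(3·1 + 1) = 19/4; p² − 23·q² = 361 − 368 = -7.
  k = 3: m = 3, d = 7, a = ⌊(4 + 3)/7⌋ = 1; p/q = (1·19 + 5)/(1·4 + 1) = 24/5; p² − 23·q² = 576 − 575 = 1.
  The first convergent with p² − 23·q² = 1 gives the fundamental solution (x₁, y₁) = (24, 5).
Step 2: Apply the recurrence (x_{n+1}, y_{n+1}) = (x₁x_n + 23y₁y_n, x₁y_n + y₁x_n) repeatedly.
  From (x_1, y_1) = (24, 5): x_2 = 24·24 + 23·5·5 = 1151; y_2 = 24·5 + 5·24 = 240.
  From (x_2, y_2) = (1151, 240): x_3 = 24·1151 + 23·5·240 = 55224; y_3 = 24·240 + 5·1151 = 11515.
  From (x_3, y_3) = (55224, 11515): x_4 = 24·55224 + 23·5·11515 = 2649601; y_4 = 24·11515 + 5·55224 = 552480.
Step 3: Verify x_4² - 23·y_4² = 7020385459201 - 7020385459200 = 1 (should be 1). ✓

(x_1, y_1) = (24, 5); (x_4, y_4) = (2649601, 552480).


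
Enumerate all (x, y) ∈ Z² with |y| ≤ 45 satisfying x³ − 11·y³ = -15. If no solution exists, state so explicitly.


The equation is x³ - 11y³ = -15. For fixed y, x³ = 11·y³ − 15, so a solution requires the RHS to be a perfect cube.
Strategy: iterate y from -45 to 45, compute RHS = 11·y³ − 15, and check whether it is a (positive or negative) perfect cube.
Check small values of y:
  y = 0: RHS = -15 is not a perfect cube.
  y = 1: RHS = -4 is not a perfect cube.
  y = -1: RHS = -26 is not a perfect cube.
  y = 2: RHS = 73 is not a perfect cube.
  y = -2: RHS = -103 is not a perfect cube.
  y = 3: RHS = 282 is not a perfect cube.
  y = -3: RHS = -312 is not a perfect cube.
Continuing the search up to |y| = 45 finds no solutions either.
No (x, y) in the scanned range satisfies the equation.

No integer solutions with |y| ≤ 45.


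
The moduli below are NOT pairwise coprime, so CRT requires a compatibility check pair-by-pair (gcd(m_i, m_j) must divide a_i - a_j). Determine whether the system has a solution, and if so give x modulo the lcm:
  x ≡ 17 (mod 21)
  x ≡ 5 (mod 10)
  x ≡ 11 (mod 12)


Moduli 21, 10, 12 are not pairwise coprime, so CRT works modulo lcm(m_i) when all pairwise compatibility conditions hold.
Pairwise compatibility: gcd(m_i, m_j) must divide a_i - a_j for every pair.
Merge one congruence at a time:
  Start: x ≡ 17 (mod 21).
  Combine with x ≡ 5 (mod 10): gcd(21, 10) = 1; 5 - 17 = -12, which IS divisible by 1, so compatible.
    Write x = 17 + 21·t and substitute into x ≡ 5 (mod 10): 21·t ≡ 5 − 17 = -12 (mod 10).
    Reduce coefficients mod 10: 1·t ≡ 8 (mod 10).
    So t ≡ 8 (mod 10).
    Then x = 17 + 21·8 = 185, valid modulo lcm(21, 10) = 210: x ≡ 185 (mod 210).
  Combine with x ≡ 11 (mod 12): gcd(210, 12) = 6; 11 - 185 = -174, which IS divisible by 6, so compatible.
    Write x = 185 + 210·t and substitute into x ≡ 11 (mod 12): 210·t ≡ 11 − 185 = -174 (mod 12).
    Divide the congruence (and modulus) by g = 6: 35·t ≡ -29 (mod 2).
    Reduce coefficients mod 2: 1·t ≡ 1 (mod 2).
    So t ≡ 1 (mod 2).
    Then x = 185 + 210·1 = 395, valid modulo lcm(210, 12) = 420: x ≡ 395 (mod 420).
Verify: 395 mod 21 = 17, 395 mod 10 = 5, 395 mod 12 = 11.

x ≡ 395 (mod 420).


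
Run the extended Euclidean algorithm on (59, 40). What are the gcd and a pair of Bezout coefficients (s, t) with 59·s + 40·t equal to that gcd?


Euclidean algorithm on (59, 40) — divide until remainder is 0:
  59 = 1 · 40 + 19
  40 = 2 · 19 + 2
  19 = 9 · 2 + 1
  2 = 2 · 1 + 0
gcd(59, 40) = 1.
Track Bezout coefficients alongside the remainders: start with r₀ = 59 = a·1 + b·0 (s = 1, t = 0) and r₁ = 40 = a·0 + b·1 (s = 0, t = 1); each new remainder r_{k+1} = r_{k-1} − q_k·r_k inherits s_{k+1} = s_{k-1} − q_k·s_k, t_{k+1} = t_{k-1} − q_k·t_k, so r_k = a·s_k + b·t_k at every step:
  q = 1: r = 19, s = 1 − 1·0 = 1, t = 0 − 1·1 = -1  (check: 59·1 + 40·(-1) = 19)
  q = 2: r = 2, s = 0 − 2·1 = -2, t = 1 − 2·(-1) = 3  (check: 59·(-2) + 40·3 = 2)
  q = 9: r = 1, s = 1 − 9·(-2) = 19, t = -1 − 9·3 = -28  (check: 59·19 + 40·(-28) = 1)
The row with r = 1 (the gcd) gives the Bezout coefficients s = 19, t = -28.
Result: 59 · (19) + 40 · (-28) = 1.

gcd(59, 40) = 1; s = 19, t = -28 (check: 59·19 + 40·(-28) = 1).


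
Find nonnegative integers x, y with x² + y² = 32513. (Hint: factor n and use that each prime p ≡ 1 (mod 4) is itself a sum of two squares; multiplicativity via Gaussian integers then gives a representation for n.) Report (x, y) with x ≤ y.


Step 1: Factor n = 32513 = 13 · 41 · 61.
Step 2: Check the mod-4 condition on each prime factor: 13 ≡ 1 (mod 4), exponent 1; 41 ≡ 1 (mod 4), exponent 1; 61 ≡ 1 (mod 4), exponent 1.
All primes ≡ 3 (mod 4) appear to even exponent (or don't appear), so by the two-squares theorem n IS expressible as a sum of two squares.
Step 3: Build a representation. Here n = 13 · 41 · 61 is a product of primes ≡ 1 (mod 4). Each prime p ≡ 1 (mod 4) is itself a sum of two squares; find a² by testing p − a² for a perfect square:
  13: 13 − 1² = 12, 13 − 2² = 9 = 3² ⇒ 13 = 2² + 3².
  41: 41 − 1² = 40, 41 − 2² = 37, 41 − 3² = 32, 41 − 4² = 25 = 5² ⇒ 41 = 4² + 5².
  61: 61 − 1² = 60, 61 − 2² = 57, 61 − 3² = 52, 61 − 4² = 45, 61 − 5² = 36 = 6² ⇒ 61 = 5² + 6².
  Combine using the Brahmagupta–Fibonacci identity (a² + b²)(c² + d²) = (ac − bd)² + (ad + bc)² = (ac + bd)² + (ad − bc)²:
  13 · 41 = 533: from (2² + 3²)(4² + 5²), take (2·4 − 3·5, 2·5 + 3·4) = (8 − 15, 10 + 12) = (-7, 22); dropping signs (only squares matter) gives (7, 22); check 7² + 22² = 49 + 484 = 533 ✓.
  533 · 61 = 32513: from (7² + 22²)(5² + 6²), take (7·5 − 22·6, 7·6 + 22·5) = (35 − 132, 42 + 110) = (-97, 152); dropping signs (only squares matter) gives (97, 152); check 97² + 152² = 9409 + 23104 = 32513 ✓.
Step 4: Order so x ≤ y and verify: 97² + 152² = 9409 + 23104 = 32513 = n. ✓

n = 32513 = 97² + 152² (one valid representation with x ≤ y).


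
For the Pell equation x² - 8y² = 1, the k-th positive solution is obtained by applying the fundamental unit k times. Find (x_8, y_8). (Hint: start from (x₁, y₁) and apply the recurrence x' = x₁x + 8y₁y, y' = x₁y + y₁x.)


Step 1: Find the fundamental solution (x₁, y₁) of x² - 8y² = 1.
  Expand √8 as a continued fraction. a₀ = ⌊√8⌋ = 2; iterate m_{k+1} = d_k·a_k − m_k, d_{k+1} = (8 − m_{k+1}²)/d_k, a_{k+1} = ⌊(a₀ + m_{k+1})/d_{k+1}⌋ (starting m₀ = 0, d₀ = 1), with convergents p_k = a_k·p_{k-1} + p_{k-2}, q_k = a_k·q_{k-1} + q_{k-2} (p₋₁ = 1, q₋₁ = 0):
  k = 0: a₀ = 2; p₀/q₀ = 2/1; p₀² − 8·q₀² = 4 − 8 = -4.
  k = 1: m = 2, d = 4, a = ⌊(2 + 2)/4⌋ = 1; p/q = (1·2 + 1)/(1·1 + 0) = 3/1; p² − 8·q² = 9 − 8 = 1.
  The first convergent with p² − 8·q² = 1 gives the fundamental solution (x₁, y₁) = (3, 1).
Step 2: Apply the recurrence (x_{n+1}, y_{n+1}) = (x₁x_n + 8y₁y_n, x₁y_n + y₁x_n) repeatedly.
  From (x_1, y_1) = (3, 1): x_2 = 3·3 + 8·1·1 = 17; y_2 = 3·1 + 1·3 = 6.
  From (x_2, y_2) = (17, 6): x_3 = 3·17 + 8·1·6 = 99; y_3 = 3·6 + 1·17 = 35.
  From (x_3, y_3) = (99, 35): x_4 = 3·99 + 8·1·35 = 577; y_4 = 3·35 + 1·99 = 204.
  From (x_4, y_4) = (577, 204): x_5 = 3·577 + 8·1·204 = 3363; y_5 = 3·204 + 1·577 = 1189.
  From (x_5, y_5) = (3363, 1189): x_6 = 3·3363 + 8·1·1189 = 19601; y_6 = 3·1189 + 1·3363 = 6930.
  From (x_6, y_6) = (19601, 6930): x_7 = 3·19601 + 8·1·6930 = 114243; y_7 = 3·6930 + 1·19601 = 40391.
  From (x_7, y_7) = (114243, 40391): x_8 = 3·114243 + 8·1·40391 = 665857; y_8 = 3·40391 + 1·114243 = 235416.
Step 3: Verify x_8² - 8·y_8² = 443365544449 - 443365544448 = 1 (should be 1). ✓

(x_1, y_1) = (3, 1); (x_8, y_8) = (665857, 235416).


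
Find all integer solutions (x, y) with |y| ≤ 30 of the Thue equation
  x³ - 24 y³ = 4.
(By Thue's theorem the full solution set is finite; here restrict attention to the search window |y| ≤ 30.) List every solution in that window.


The equation is x³ - 24y³ = 4. For fixed y, x³ = 24·y³ + 4, so a solution requires the RHS to be a perfect cube.
Strategy: iterate y from -30 to 30, compute RHS = 24·y³ + 4, and check whether it is a (positive or negative) perfect cube.
Check small values of y:
  y = 0: RHS = 4 is not a perfect cube.
  y = 1: RHS = 28 is not a perfect cube.
  y = -1: RHS = -20 is not a perfect cube.
  y = 2: RHS = 196 is not a perfect cube.
  y = -2: RHS = -188 is not a perfect cube.
  y = 3: RHS = 652 is not a perfect cube.
  y = -3: RHS = -644 is not a perfect cube.
Continuing the search up to |y| = 30 finds no solutions either.
No (x, y) in the scanned range satisfies the equation.

No integer solutions with |y| ≤ 30.


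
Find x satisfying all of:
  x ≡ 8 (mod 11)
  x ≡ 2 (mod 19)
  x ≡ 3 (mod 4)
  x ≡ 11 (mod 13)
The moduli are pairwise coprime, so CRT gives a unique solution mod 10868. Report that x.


Product of moduli M = 11 · 19 · 4 · 13 = 10868.
Merge one congruence at a time:
  Start: x ≡ 8 (mod 11).
  Combine with x ≡ 2 (mod 19); new modulus lcm = 209.
    Write x = 8 + 11·t and substitute into x ≡ 2 (mod 19): 11·t ≡ 2 − 8 = -6 (mod 19).
    Reduce coefficients mod 19: 11·t ≡ 13 (mod 19).
    The inverse of 11 mod 19 is 7 (since 11·7 = 77 = 4·19 + 1), so t ≡ 7·13 = 91 ≡ 15 (mod 19).
    Then x = 8 + 11·15 = 173, valid modulo lcm(11, 19) = 209: x ≡ 173 (mod 209).
  Combine with x ≡ 3 (mod 4); new modulus lcm = 836.
    Write x = 173 + 209·t and substitute into x ≡ 3 (mod 4): 209·t ≡ 3 − 173 = -170 (mod 4).
    Reduce coefficients mod 4: 1·t ≡ 2 (mod 4).
    So t ≡ 2 (mod 4).
    Then x = 173 + 209·2 = 591, valid modulo lcm(209, 4) = 836: x ≡ 591 (mod 836).
  Combine with x ≡ 11 (mod 13); new modulus lcm = 10868.
    Write x = 591 + 836·t and substitute into x ≡ 11 (mod 13): 836·t ≡ 11 − 591 = -580 (mod 13).
    Reduce coefficients mod 13: 4·t ≡ 5 (mod 13).
    The inverse of 4 mod 13 is 10 (since 4·10 = 40 = 3·13 + 1), so t ≡ 10·5 = 50 ≡ 11 (mod 13).
    Then x = 591 + 836·11 = 9787, valid modulo lcm(836, 13) = 10868: x ≡ 9787 (mod 10868).
Verify against each original: 9787 mod 11 = 8, 9787 mod 19 = 2, 9787 mod 4 = 3, 9787 mod 13 = 11.

x ≡ 9787 (mod 10868).


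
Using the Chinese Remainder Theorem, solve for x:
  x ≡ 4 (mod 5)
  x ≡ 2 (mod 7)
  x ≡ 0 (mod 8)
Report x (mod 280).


Moduli 5, 7, 8 are pairwise coprime; by CRT there is a unique solution modulo M = 5 · 7 · 8 = 280.
Solve pairwise, accumulating the modulus:
  Start with x ≡ 4 (mod 5).
  Combine with x ≡ 2 (mod 7): since gcd(5, 7) = 1, we get a unique residue mod 35.
    Write x = 4 + 5·t and substitute into x ≡ 2 (mod 7): 5·t ≡ 2 − 4 = -2 (mod 7).
    Reduce coefficients mod 7: 5·t ≡ 5 (mod 7).
    The inverse of 5 mod 7 is 3 (since 5·3 = 15 = 2·7 + 1), so t ≡ 3·5 = 15 ≡ 1 (mod 7).
    Then x = 4 + 5·1 = 9, valid modulo lcm(5, 7) = 35: x ≡ 9 (mod 35).
  Combine with x ≡ 0 (mod 8): since gcd(35, 8) = 1, we get a unique residue mod 280.
    Write x = 9 + 35·t and substitute into x ≡ 0 (mod 8): 35·t ≡ 0 − 9 = -9 (mod 8).
    Reduce coefficients mod 8: 3·t ≡ 7 (mod 8).
    The inverse of 3 mod 8 is 3 (since 3·3 = 9 = 1·8 + 1), so t ≡ 3·7 = 21 ≡ 5 (mod 8).
    Then x = 9 + 35·5 = 184, valid modulo lcm(35, 8) = 280: x ≡ 184 (mod 280).
Verify: 184 mod 5 = 4 ✓, 184 mod 7 = 2 ✓, 184 mod 8 = 0 ✓.

x ≡ 184 (mod 280).


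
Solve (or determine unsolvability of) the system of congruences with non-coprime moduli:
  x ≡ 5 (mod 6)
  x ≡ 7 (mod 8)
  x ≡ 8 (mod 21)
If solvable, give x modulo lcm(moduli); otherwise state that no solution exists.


Moduli 6, 8, 21 are not pairwise coprime, so CRT works modulo lcm(m_i) when all pairwise compatibility conditions hold.
Pairwise compatibility: gcd(m_i, m_j) must divide a_i - a_j for every pair.
Merge one congruence at a time:
  Start: x ≡ 5 (mod 6).
  Combine with x ≡ 7 (mod 8): gcd(6, 8) = 2; 7 - 5 = 2, which IS divisible by 2, so compatible.
    Write x = 5 + 6·t and substitute into x ≡ 7 (mod 8): 6·t ≡ 7 − 5 = 2 (mod 8).
    Divide the congruence (and modulus) by g = 2: 3·t ≡ 1 (mod 4).
    The inverse of 3 mod 4 is 3 (since 3·3 = 9 = 2·4 + 1), so t ≡ 3·1 = 3 ≡ 3 (mod 4).
    Then x = 5 + 6·3 = 23, valid modulo lcm(6, 8) = 24: x ≡ 23 (mod 24).
  Combine with x ≡ 8 (mod 21): gcd(24, 21) = 3; 8 - 23 = -15, which IS divisible by 3, so compatible.
    Write x = 23 + 24·t and substitute into x ≡ 8 (mod 21): 24·t ≡ 8 − 23 = -15 (mod 21).
    Divide the congruence (and modulus) by g = 3: 8·t ≡ -5 (mod 7).
    Reduce coefficients mod 7: 1·t ≡ 2 (mod 7).
    So t ≡ 2 (mod 7).
    Then x = 23 + 24·2 = 71, valid modulo lcm(24, 21) = 168: x ≡ 71 (mod 168).
Verify: 71 mod 6 = 5, 71 mod 8 = 7, 71 mod 21 = 8.

x ≡ 71 (mod 168).


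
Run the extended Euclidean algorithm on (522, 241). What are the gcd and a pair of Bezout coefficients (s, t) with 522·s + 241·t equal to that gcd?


Euclidean algorithm on (522, 241) — divide until remainder is 0:
  522 = 2 · 241 + 40
  241 = 6 · 40 + 1
  40 = 40 · 1 + 0
gcd(522, 241) = 1.
Track Bezout coefficients alongside the remainders: start with r₀ = 522 = a·1 + b·0 (s = 1, t = 0) and r₁ = 241 = a·0 + b·1 (s = 0, t = 1); each new remainder r_{k+1} = r_{k-1} − q_k·r_k inherits s_{k+1} = s_{k-1} − q_k·s_k, t_{k+1} = t_{k-1} − q_k·t_k, so r_k = a·s_k + b·t_k at every step:
  q = 2: r = 40, s = 1 − 2·0 = 1, t = 0 − 2·1 = -2  (check: 522·1 + 241·(-2) = 40)
  q = 6: r = 1, s = 0 − 6·1 = -6, t = 1 − 6·(-2) = 13  (check: 522·(-6) + 241·13 = 1)
The row with r = 1 (the gcd) gives the Bezout coefficients s = -6, t = 13.
Result: 522 · (-6) + 241 · (13) = 1.

gcd(522, 241) = 1; s = -6, t = 13 (check: 522·(-6) + 241·13 = 1).


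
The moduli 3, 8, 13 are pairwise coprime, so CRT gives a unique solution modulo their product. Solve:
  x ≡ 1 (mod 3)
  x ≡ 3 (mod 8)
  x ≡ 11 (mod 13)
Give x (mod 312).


Moduli 3, 8, 13 are pairwise coprime; by CRT there is a unique solution modulo M = 3 · 8 · 13 = 312.
Solve pairwise, accumulating the modulus:
  Start with x ≡ 1 (mod 3).
  Combine with x ≡ 3 (mod 8): since gcd(3, 8) = 1, we get a unique residue mod 24.
    Write x = 1 + 3·t and substitute into x ≡ 3 (mod 8): 3·t ≡ 3 − 1 = 2 (mod 8).
    The inverse of 3 mod 8 is 3 (since 3·3 = 9 = 1·8 + 1), so t ≡ 3·2 = 6 ≡ 6 (mod 8).
    Then x = 1 + 3·6 = 19, valid modulo lcm(3, 8) = 24: x ≡ 19 (mod 24).
  Combine with x ≡ 11 (mod 13): since gcd(24, 13) = 1, we get a unique residue mod 312.
    Write x = 19 + 24·t and substitute into x ≡ 11 (mod 13): 24·t ≡ 11 − 19 = -8 (mod 13).
    Reduce coefficients mod 13: 11·t ≡ 5 (mod 13).
    The inverse of 11 mod 13 is 6 (since 11·6 = 66 = 5·13 + 1), so t ≡ 6·5 = 30 ≡ 4 (mod 13).
    Then x = 19 + 24·4 = 115, valid modulo lcm(24, 13) = 312: x ≡ 115 (mod 312).
Verify: 115 mod 3 = 1 ✓, 115 mod 8 = 3 ✓, 115 mod 13 = 11 ✓.

x ≡ 115 (mod 312).


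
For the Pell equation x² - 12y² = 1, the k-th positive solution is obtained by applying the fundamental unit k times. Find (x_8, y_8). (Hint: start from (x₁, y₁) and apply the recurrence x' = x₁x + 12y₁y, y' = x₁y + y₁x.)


Step 1: Find the fundamental solution (x₁, y₁) of x² - 12y² = 1.
  Expand √12 as a continued fraction. a₀ = ⌊√12⌋ = 3; iterate m_{k+1} = d_k·a_k − m_k, d_{k+1} = (12 − m_{k+1}²)/d_k, a_{k+1} = ⌊(a₀ + m_{k+1})/d_{k+1}⌋ (starting m₀ = 0, d₀ = 1), with convergents p_k = a_k·p_{k-1} + p_{k-2}, q_k = a_k·q_{k-1} + q_{k-2} (p₋₁ = 1, q₋₁ = 0):
  k = 0: a₀ = 3; p₀/q₀ = 3/1; p₀² − 12·q₀² = 9 − 12 = -3.
  k = 1: m = 3, d = 3, a = ⌊(3 + 3)/3⌋ = 2; p/q = (2·3 + 1)/(2·1 + 0) = 7/2; p² − 12·q² = 49 − 48 = 1.
  The first convergent with p² − 12·q² = 1 gives the fundamental solution (x₁, y₁) = (7, 2).
Step 2: Apply the recurrence (x_{n+1}, y_{n+1}) = (x₁x_n + 12y₁y_n, x₁y_n + y₁x_n) repeatedly.
  From (x_1, y_1) = (7, 2): x_2 = 7·7 + 12·2·2 = 97; y_2 = 7·2 + 2·7 = 28.
  From (x_2, y_2) = (97, 28): x_3 = 7·97 + 12·2·28 = 1351; y_3 = 7·28 + 2·97 = 390.
  From (x_3, y_3) = (1351, 390): x_4 = 7·1351 + 12·2·390 = 18817; y_4 = 7·390 + 2·1351 = 5432.
  From (x_4, y_4) = (18817, 5432): x_5 = 7·18817 + 12·2·5432 = 262087; y_5 = 7·5432 + 2·18817 = 75658.
  From (x_5, y_5) = (262087, 75658): x_6 = 7·262087 + 12·2·75658 = 3650401; y_6 = 7·75658 + 2·262087 = 1053780.
  From (x_6, y_6) = (3650401, 1053780): x_7 = 7·3650401 + 12·2·1053780 = 50843527; y_7 = 7·1053780 + 2·3650401 = 14677262.
  From (x_7, y_7) = (50843527, 14677262): x_8 = 7·50843527 + 12·2·14677262 = 708158977; y_8 = 7·14677262 + 2·50843527 = 204427888.
Step 3: Verify x_8² - 12·y_8² = 501489136705686529 - 501489136705686528 = 1 (should be 1). ✓

(x_1, y_1) = (7, 2); (x_8, y_8) = (708158977, 204427888).
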